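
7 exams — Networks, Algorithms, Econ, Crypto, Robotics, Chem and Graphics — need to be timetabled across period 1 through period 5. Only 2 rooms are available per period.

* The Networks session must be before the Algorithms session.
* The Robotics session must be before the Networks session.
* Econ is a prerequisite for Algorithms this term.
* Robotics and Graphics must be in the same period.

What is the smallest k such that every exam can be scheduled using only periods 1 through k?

4 periods

The precedence chain requires at least 3 distinct periods.
With at most 2 per period and 7 exams, at least 4 periods are needed.
4 works (last occupied period: period 4): for example Econ -> period 2; Graphics -> period 1; Robotics -> period 1; Algorithms -> period 3; Networks -> period 2; Crypto -> period 3; Chem -> period 4.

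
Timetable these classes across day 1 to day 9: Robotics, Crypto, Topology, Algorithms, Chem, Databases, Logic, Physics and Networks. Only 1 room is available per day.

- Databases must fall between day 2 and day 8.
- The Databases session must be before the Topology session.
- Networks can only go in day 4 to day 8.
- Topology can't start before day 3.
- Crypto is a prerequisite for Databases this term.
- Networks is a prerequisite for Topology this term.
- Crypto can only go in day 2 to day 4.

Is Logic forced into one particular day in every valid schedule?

No

Logic can be day 1 (e.g. Physics -> day 9, Logic -> day 1, Crypto -> day 2, Algorithms -> day 7, Networks -> day 4, Databases -> day 3, Robotics -> day 6, Topology -> day 5, Chem -> day 8) or day 2 (e.g. Networks=day 4, Physics=day 9, Logic=day 2, Robotics=day 1, Algorithms=day 7, Databases=day 5, Topology=day 6, Crypto=day 3, Chem=day 8).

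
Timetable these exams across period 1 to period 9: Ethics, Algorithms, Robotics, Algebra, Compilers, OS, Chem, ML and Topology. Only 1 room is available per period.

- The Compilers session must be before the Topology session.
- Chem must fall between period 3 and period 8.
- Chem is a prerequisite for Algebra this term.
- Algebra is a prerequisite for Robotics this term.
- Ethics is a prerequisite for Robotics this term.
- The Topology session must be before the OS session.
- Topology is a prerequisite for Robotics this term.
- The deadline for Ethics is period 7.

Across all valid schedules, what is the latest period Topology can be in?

Precedence pushes Topology to at least period 2; downstream work caps Topology at period 8.
Topology at period 7 is achievable: Algebra -> period 4, Robotics -> period 8, Compilers -> period 2, OS -> period 9, Ethics -> period 1, Chem -> period 3, Topology -> period 7, Algorithms -> period 5, ML -> period 6.
Nothing later works — the capacity limit rule out every period after period 7.

period 7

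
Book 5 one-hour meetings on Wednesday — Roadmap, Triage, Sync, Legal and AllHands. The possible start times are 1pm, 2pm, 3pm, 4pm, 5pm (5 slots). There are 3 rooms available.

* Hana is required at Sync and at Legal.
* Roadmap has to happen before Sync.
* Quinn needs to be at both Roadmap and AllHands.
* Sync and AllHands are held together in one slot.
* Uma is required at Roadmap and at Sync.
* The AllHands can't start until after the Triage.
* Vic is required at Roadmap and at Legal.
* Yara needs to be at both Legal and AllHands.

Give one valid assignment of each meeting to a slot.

Legal=3pm; Sync=2pm; Triage=1pm; AllHands=2pm; Roadmap=1pm

Checking: Triage(1pm) before AllHands(2pm); Roadmap(1pm) before Sync(2pm); Roadmap(1pm) != AllHands(2pm); Roadmap(1pm) != Sync(2pm); Sync(2pm) != Legal(3pm); Legal(3pm) != AllHands(2pm); Roadmap(1pm) != Legal(3pm); Sync = AllHands = 2pm; max 2 per slot (cap 3).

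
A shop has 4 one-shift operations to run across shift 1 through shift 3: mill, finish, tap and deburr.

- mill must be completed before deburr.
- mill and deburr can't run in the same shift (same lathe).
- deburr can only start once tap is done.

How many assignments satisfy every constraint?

15

Splitting on mill: it can be shift 1 (9), shift 2 (6). Listing each branch's schedules as (finish, tap, deburr) by shift number:
mill=shift 1: (1,1,2) (1,1,3) (1,2,3) (2,1,2) (2,1,3) (2,2,3) (3,1,2) (3,1,3) (3,2,3) — 9.
mill=shift 2: (1,1,3) (1,2,3) (2,1,3) (2,2,3) (3,1,3) (3,2,3) — 6.
Summing: 9 + 6 = 15.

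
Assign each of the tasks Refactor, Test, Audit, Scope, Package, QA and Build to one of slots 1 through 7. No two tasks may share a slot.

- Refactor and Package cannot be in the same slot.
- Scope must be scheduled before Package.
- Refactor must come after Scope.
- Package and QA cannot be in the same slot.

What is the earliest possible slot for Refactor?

2

Precedence pushes Refactor to at least 2.
Refactor at 2 is achievable: Build -> 7, Package -> 3, Scope -> 1, Test -> 4, Refactor -> 2, Audit -> 5, QA -> 6.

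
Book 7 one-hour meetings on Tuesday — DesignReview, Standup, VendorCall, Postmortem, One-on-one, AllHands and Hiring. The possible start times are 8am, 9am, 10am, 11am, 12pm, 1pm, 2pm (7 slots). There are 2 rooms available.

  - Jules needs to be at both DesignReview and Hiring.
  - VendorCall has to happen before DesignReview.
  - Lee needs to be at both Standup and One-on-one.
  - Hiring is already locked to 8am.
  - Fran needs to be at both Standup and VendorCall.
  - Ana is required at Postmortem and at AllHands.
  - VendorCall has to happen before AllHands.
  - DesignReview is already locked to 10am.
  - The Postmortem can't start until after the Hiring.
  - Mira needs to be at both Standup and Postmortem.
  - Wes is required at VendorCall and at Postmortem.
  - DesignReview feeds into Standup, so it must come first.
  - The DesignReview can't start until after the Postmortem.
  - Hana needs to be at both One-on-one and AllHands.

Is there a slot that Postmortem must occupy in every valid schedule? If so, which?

9am

Hiring is fixed at 8am and must come before Postmortem, so Postmortem is at least 9am.
DesignReview is fixed at 10am and must come after Postmortem, so Postmortem is at most 9am.
So Postmortem must be 9am.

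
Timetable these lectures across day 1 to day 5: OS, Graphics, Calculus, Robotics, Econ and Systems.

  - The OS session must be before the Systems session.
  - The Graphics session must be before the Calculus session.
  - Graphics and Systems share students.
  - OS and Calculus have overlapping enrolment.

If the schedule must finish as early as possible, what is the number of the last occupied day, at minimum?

The precedence chain requires at least 2 distinct days.
2 works (last occupied day: day 2): for example OS in day 1; Calculus in day 2; Systems in day 2; Robotics in day 1; Econ in day 1; Graphics in day 1.

2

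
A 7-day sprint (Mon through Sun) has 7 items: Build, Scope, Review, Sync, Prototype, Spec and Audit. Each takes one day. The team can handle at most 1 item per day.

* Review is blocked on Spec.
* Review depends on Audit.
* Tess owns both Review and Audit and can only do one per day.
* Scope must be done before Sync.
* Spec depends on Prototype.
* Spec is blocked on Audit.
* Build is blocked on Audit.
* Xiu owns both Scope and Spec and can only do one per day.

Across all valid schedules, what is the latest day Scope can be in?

Sat

Downstream work caps Scope at Sat.
Scope at Sat is achievable: Sync -> Sun; Prototype -> Tue; Audit -> Mon; Review -> Thu; Spec -> Wed; Build -> Fri; Scope -> Sat.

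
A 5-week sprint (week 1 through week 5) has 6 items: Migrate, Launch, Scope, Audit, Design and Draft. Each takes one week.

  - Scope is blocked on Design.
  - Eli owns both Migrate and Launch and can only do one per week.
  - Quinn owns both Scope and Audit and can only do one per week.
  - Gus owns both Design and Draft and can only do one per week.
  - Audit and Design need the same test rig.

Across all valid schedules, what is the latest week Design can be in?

week 4

Downstream work caps Design at week 4.
Design at week 4 is achievable: Launch in week 2; Migrate in week 1; Audit in week 1; Scope in week 5; Design in week 4; Draft in week 1.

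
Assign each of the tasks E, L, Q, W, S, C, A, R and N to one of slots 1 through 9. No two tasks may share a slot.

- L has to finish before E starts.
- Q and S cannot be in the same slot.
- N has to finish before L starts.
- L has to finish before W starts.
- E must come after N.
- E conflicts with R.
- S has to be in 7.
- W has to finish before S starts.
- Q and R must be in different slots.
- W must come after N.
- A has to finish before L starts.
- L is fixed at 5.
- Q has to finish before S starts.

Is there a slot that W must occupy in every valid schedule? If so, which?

L is fixed at 5 and must come before W, so W is at least 6.
S is fixed at 7 and must come after W, so W is at most 6.
So W must be 6.

6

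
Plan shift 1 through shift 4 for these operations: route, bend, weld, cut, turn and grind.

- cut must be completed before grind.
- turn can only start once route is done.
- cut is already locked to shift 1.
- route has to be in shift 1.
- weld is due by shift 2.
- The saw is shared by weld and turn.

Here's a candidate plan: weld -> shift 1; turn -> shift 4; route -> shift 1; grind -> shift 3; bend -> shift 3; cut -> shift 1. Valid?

route has to be in shift 1 — holds.
turn can only start once route is done — holds.
cut must be completed before grind — holds.
The saw is shared by weld and turn — holds.
weld is due by shift 2 — holds.
cut is already locked to shift 1 — holds.

Yes, all constraints hold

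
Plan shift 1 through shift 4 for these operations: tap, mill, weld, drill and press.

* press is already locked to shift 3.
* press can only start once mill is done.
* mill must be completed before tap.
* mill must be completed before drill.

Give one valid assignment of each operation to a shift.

drill in shift 2, press in shift 3, tap in shift 2, mill in shift 1, weld in shift 1

Checking: mill(shift 1) before drill(shift 2); mill(shift 1) before tap(shift 2); mill(shift 1) before press(shift 3); press=shift 3 in [shift 3,shift 3].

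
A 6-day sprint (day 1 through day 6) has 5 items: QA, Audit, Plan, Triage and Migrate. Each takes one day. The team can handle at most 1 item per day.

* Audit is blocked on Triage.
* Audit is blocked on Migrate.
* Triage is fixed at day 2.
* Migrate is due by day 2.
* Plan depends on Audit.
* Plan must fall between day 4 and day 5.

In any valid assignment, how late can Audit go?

day 4

Precedence pushes Audit to at least day 3; downstream work caps Audit at day 4.
Audit at day 4 is achievable: Triage in day 2; QA in day 3; Audit in day 4; Plan in day 5; Migrate in day 1.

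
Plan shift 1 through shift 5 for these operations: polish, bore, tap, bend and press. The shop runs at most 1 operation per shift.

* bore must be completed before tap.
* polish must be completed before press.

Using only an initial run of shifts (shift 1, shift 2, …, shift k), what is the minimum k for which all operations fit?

5

The precedence chain requires at least 2 distinct shifts.
With at most 1 per shift and 5 operations, at least 5 shifts are needed.
5 works (last occupied shift: shift 5): for example bend=shift 5, tap=shift 3, bore=shift 2, polish=shift 1, press=shift 4.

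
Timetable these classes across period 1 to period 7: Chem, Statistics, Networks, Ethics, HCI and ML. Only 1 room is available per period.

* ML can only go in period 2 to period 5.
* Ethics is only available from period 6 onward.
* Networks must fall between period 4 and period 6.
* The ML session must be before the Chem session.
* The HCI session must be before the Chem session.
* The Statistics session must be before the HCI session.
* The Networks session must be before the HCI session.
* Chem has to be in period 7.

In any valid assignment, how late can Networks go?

Networks is available from period 4; Networks's own window allows nothing later than period 6; downstream work caps Networks at period 5.
Networks at period 4 is achievable: Ethics=period 6, Statistics=period 1, ML=period 2, Networks=period 4, HCI=period 5, Chem=period 7.
Nothing later works — the capacity limit rule out every period after period 4.

period 4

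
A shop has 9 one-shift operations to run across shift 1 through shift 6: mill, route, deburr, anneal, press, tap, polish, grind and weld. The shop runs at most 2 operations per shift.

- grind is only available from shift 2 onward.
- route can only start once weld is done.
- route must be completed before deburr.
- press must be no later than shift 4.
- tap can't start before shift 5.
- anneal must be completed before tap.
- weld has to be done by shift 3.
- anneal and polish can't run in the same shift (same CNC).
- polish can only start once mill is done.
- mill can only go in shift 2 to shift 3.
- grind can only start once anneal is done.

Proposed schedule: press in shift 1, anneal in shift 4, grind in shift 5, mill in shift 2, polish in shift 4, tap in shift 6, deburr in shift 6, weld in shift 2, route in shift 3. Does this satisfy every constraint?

anneal must be completed before tap — holds.
polish can only start once mill is done — holds.
tap can't start before shift 5 — holds.
weld has to be done by shift 3 — holds.
mill can only go in shift 2 to shift 3 — holds.
grind is only available from shift 2 onward — holds.
anneal and polish can't run in the same shift (same CNC) — violated.
route can only start once weld is done — holds.
press must be no later than shift 4 — holds.
grind can only start once anneal is done — holds.
route must be completed before deburr — holds.
The shop runs at most 2 operations per shift — holds.

No. anneal and polish can't run in the same shift (same CNC) is not satisfied.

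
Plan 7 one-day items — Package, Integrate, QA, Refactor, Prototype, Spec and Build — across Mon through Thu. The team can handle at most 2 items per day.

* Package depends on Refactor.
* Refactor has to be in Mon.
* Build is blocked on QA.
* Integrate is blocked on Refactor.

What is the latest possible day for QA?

Downstream work caps QA at Wed.
QA at Wed is achievable: Spec in Wed, QA in Wed, Prototype in Mon, Package in Tue, Integrate in Tue, Refactor in Mon, Build in Thu.

Wed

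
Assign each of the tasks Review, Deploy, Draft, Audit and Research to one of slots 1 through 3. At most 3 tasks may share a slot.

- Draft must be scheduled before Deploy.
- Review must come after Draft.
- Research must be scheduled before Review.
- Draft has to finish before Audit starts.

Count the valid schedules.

14

Splitting on Review: it can be 2 (4), 3 (10). Listing each branch's schedules as (Deploy, Draft, Audit, Research):
Review=2: (2,1,2,1) (2,1,3,1) (3,1,2,1) (3,1,3,1) — 4.
Review=3: (2,1,2,1) (2,1,2,2) (2,1,3,1) (2,1,3,2) (3,1,2,1) (3,1,2,2) (3,1,3,1) (3,1,3,2) (3,2,3,1) (3,2,3,2) — 10.
Summing: 4 + 10 = 14.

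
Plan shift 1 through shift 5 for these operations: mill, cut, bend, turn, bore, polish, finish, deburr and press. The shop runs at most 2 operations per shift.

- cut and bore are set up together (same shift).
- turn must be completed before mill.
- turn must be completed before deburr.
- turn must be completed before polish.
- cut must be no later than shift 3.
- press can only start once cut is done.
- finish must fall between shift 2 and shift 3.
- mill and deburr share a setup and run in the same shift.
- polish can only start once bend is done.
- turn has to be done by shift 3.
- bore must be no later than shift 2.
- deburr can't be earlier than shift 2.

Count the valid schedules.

Splitting on mill: it can be shift 3 (2), shift 4 (18), shift 5 (18). Listing each branch's schedules as (cut, bend, turn, bore, polish, finish, deburr, press) by shift number:
mill=shift 3: (1,4,2,1,5,2,3,4) (1,4,2,1,5,2,3,5) — 2.
mill=shift 4: (1,2,2,1,3,3,4,5) (1,2,2,1,5,3,4,3) (1,2,2,1,5,3,4,5) (1,2,3,1,5,2,4,3) (1,2,3,1,5,2,4,5) (1,2,3,1,5,3,4,2) (1,2,3,1,5,3,4,5) (1,3,2,1,5,2,4,3) (1,3,2,1,5,2,4,5) (1,3,2,1,5,3,4,2) (1,3,2,1,5,3,4,5) (1,3,3,1,5,2,4,2) (1,3,3,1,5,2,4,5) (2,1,1,2,3,3,4,5) (2,1,1,2,5,3,4,3) (2,1,1,2,5,3,4,5) (2,1,3,2,5,3,4,5) (2,3,1,2,5,3,4,5) — 18.
mill=shift 5: (1,2,2,1,3,3,5,4) (1,2,2,1,4,3,5,3) (1,2,2,1,4,3,5,4) (1,2,3,1,4,2,5,3) (1,2,3,1,4,2,5,4) (1,2,3,1,4,3,5,2) (1,2,3,1,4,3,5,4) (1,3,2,1,4,2,5,3) (1,3,2,1,4,2,5,4) (1,3,2,1,4,3,5,2) (1,3,2,1,4,3,5,4) (1,3,3,1,4,2,5,2) (1,3,3,1,4,2,5,4) (2,1,1,2,3,3,5,4) (2,1,1,2,4,3,5,3) (2,1,1,2,4,3,5,4) (2,1,3,2,4,3,5,4) (2,3,1,2,4,3,5,4) — 18.
Summing: 2 + 18 + 18 = 38.

38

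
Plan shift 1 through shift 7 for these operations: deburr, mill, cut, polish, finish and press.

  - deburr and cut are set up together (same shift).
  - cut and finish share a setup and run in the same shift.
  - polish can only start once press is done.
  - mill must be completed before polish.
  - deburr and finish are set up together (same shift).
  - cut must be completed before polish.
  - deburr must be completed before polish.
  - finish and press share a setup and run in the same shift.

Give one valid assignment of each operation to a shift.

polish -> shift 2, mill -> shift 1, finish -> shift 1, press -> shift 1, cut -> shift 1, deburr -> shift 1

Checking: deburr(shift 1) before polish(shift 2); cut(shift 1) before polish(shift 2); mill(shift 1) before polish(shift 2); press(shift 1) before polish(shift 2); deburr = cut = shift 1; finish = press = shift 1; cut = finish = shift 1; deburr = finish = shift 1.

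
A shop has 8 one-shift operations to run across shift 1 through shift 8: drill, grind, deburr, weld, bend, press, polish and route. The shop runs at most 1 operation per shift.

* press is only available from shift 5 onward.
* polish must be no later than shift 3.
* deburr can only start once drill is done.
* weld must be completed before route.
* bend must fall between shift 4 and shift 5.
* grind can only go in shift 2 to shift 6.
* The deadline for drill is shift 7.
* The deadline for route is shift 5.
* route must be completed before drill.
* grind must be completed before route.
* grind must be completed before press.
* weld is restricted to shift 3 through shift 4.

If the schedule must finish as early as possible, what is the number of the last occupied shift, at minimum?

The precedence chain requires at least 4 distinct shifts.
With at most 1 per shift and 8 operations, at least 8 shifts are needed.
Propagating the time windows through the other constraints, deburr can't land before shift 6, so the schedule must run through at least shift 6.
8 works (last occupied shift: shift 8): for example press -> shift 6; polish -> shift 1; deburr -> shift 8; drill -> shift 7; grind -> shift 2; weld -> shift 3; route -> shift 5; bend -> shift 4.

8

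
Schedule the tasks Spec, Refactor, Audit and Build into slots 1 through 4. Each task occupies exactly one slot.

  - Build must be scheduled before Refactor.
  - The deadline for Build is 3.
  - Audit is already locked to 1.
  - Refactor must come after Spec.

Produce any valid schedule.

Spec -> 1, Build -> 1, Audit -> 1, Refactor -> 2

Checking: Spec(1) before Refactor(2); Build(1) before Refactor(2); Build=1 in [1,3]; Audit=1 in [1,1].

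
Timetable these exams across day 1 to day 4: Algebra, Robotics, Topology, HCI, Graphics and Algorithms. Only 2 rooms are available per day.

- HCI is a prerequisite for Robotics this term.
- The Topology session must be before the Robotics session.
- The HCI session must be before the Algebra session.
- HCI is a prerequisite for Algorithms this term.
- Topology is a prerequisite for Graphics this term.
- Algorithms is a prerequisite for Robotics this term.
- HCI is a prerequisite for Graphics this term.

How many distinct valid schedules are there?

38

Splitting on Algebra: it can be day 2 (11), day 3 (14), day 4 (13). Listing each branch's schedules as (Robotics, Topology, HCI, Graphics, Algorithms) by day number:
Algebra=day 2: (3,1,1,3,2) (3,1,1,4,2) (4,1,1,2,3) (4,1,1,3,2) (4,1,1,3,3) (4,1,1,4,2) (4,1,1,4,3) (4,2,1,3,3) (4,2,1,4,3) (4,3,1,4,2) (4,3,1,4,3) — 11.
Algebra=day 3: (3,1,1,2,2) (3,1,1,4,2) (3,2,1,4,2) (4,1,1,2,2) (4,1,1,2,3) (4,1,1,3,2) (4,1,1,4,2) (4,1,1,4,3) (4,1,2,4,3) (4,2,1,3,2) (4,2,1,4,2) (4,2,1,4,3) (4,2,2,4,3) (4,3,1,4,2) — 14.
Algebra=day 4: (3,1,1,2,2) (3,1,1,3,2) (3,1,1,4,2) (3,2,1,3,2) (3,2,1,4,2) (4,1,1,2,2) (4,1,1,2,3) (4,1,1,3,2) (4,1,1,3,3) (4,1,2,3,3) (4,2,1,3,2) (4,2,1,3,3) (4,2,2,3,3) — 13.
Summing: 11 + 14 + 13 = 38.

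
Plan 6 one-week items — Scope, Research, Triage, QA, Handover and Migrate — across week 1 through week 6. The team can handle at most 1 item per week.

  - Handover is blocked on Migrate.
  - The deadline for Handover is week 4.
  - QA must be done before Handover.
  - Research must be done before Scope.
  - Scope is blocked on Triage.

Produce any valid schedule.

Research in week 4; Scope in week 6; QA in week 1; Triage in week 5; Handover in week 3; Migrate in week 2

Checking: Research(week 4) before Scope(week 6); Migrate(week 2) before Handover(week 3); QA(week 1) before Handover(week 3); Triage(week 5) before Scope(week 6); Handover=week 3 in [week 1,week 4]; max 1 per week (cap 1).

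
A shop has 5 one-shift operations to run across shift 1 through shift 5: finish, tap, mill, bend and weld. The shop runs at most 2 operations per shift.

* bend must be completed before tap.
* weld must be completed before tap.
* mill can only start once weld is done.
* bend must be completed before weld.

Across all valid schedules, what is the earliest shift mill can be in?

shift 3

Precedence pushes mill to at least shift 3.
mill at shift 3 is achievable: tap=shift 3; weld=shift 2; finish=shift 1; mill=shift 3; bend=shift 1.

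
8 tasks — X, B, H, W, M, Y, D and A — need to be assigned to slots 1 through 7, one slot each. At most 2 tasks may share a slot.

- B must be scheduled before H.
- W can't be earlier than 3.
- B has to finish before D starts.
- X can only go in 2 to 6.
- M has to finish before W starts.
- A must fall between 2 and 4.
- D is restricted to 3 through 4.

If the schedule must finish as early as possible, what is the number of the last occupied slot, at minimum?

The precedence chain requires at least 2 distinct slots.
With at most 2 per slot and 8 tasks, at least 4 slots are needed.
W can't be placed before 3, so the schedule must run through at least slot 3.
4 works (last occupied slot: 4): for example Y -> 4; M -> 1; A -> 2; W -> 3; X -> 2; B -> 1; D -> 3; H -> 4.

4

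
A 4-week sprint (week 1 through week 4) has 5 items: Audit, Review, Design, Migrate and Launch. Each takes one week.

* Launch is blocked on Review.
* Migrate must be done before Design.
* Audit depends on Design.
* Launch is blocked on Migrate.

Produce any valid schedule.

Launch=week 2; Design=week 2; Migrate=week 1; Audit=week 3; Review=week 1

Checking: Design(week 2) before Audit(week 3); Migrate(week 1) before Design(week 2); Migrate(week 1) before Launch(week 2); Review(week 1) before Launch(week 2).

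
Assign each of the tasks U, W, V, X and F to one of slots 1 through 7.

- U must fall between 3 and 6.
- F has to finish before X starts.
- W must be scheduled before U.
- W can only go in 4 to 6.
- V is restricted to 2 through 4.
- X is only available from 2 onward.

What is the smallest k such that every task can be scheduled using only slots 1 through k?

The precedence chain requires at least 2 distinct slots.
Propagating the time windows through the other constraints, U can't land before 5, so the schedule must run through at least slot 5.
5 works (last occupied slot: 5): for example V in 2, U in 5, W in 4, F in 1, X in 2.

5 slots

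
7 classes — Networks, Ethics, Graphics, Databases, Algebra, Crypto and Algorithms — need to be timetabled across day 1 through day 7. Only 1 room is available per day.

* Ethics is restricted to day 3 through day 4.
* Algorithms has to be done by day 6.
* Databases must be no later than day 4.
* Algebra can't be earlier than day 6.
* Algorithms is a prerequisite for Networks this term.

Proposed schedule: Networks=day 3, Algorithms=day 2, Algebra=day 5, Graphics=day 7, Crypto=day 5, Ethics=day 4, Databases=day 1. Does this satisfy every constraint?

Algebra can't be earlier than day 6 — violated.
Only 1 room is available per day — violated.
Algorithms is a prerequisite for Networks this term — holds.
Algorithms has to be done by day 6 — holds.
Ethics is restricted to day 3 through day 4 — holds.
Databases must be no later than day 4 — holds.

Invalid. Algebra can't be earlier than day 6.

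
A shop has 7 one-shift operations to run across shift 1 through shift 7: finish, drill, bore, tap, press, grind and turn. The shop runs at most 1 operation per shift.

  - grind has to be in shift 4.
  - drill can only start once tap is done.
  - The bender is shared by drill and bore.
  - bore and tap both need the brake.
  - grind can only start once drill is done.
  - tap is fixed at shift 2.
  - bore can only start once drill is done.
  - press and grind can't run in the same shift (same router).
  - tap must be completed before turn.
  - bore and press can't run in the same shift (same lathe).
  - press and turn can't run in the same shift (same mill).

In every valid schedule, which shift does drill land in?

tap is fixed at shift 2 and must come before drill, so drill is at least shift 3.
grind is fixed at shift 4 and must come after drill, so drill is at most shift 3.
So drill must be shift 3.

shift 3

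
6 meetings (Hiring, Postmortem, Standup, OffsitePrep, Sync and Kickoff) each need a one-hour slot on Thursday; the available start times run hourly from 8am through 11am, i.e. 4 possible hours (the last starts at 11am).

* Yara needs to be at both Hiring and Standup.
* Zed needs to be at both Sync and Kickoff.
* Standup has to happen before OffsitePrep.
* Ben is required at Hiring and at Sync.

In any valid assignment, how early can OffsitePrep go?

Precedence pushes OffsitePrep to at least 9am.
OffsitePrep at 9am is achievable: Hiring in 9am; Sync in 8am; Postmortem in 8am; Standup in 8am; Kickoff in 9am; OffsitePrep in 9am.

9am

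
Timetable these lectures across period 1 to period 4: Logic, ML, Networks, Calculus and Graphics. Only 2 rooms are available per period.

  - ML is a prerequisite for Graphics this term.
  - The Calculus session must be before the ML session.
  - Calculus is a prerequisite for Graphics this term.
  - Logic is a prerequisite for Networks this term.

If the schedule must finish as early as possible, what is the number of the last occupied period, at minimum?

The precedence chain requires at least 3 distinct periods.
With at most 2 per period and 5 lectures, at least 3 periods are needed.
3 works (last occupied period: period 3): for example Graphics in period 3, Networks in period 2, Logic in period 1, ML in period 2, Calculus in period 1.

3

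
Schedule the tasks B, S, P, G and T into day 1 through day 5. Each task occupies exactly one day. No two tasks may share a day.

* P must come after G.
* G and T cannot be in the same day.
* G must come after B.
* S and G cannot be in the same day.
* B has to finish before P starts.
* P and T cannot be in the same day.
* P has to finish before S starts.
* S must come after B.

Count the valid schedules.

5

Splitting on B: it can be day 1 (4), day 2 (1). Listing each branch's schedules as (S, P, G, T) by day number:
B=day 1: (4,3,2,5) (5,3,2,4) (5,4,2,3) (5,4,3,2) — 4.
B=day 2: (5,4,3,1) — 1.
Summing: 4 + 1 = 5.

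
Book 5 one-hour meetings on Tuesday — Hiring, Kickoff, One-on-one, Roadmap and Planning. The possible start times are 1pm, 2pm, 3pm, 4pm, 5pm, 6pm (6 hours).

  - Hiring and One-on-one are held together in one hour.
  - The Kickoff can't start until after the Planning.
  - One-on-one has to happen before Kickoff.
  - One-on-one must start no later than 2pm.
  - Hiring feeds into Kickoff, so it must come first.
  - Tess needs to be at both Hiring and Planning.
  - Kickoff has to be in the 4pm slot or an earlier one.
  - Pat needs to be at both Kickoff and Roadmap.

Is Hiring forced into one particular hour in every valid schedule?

Hiring can be 1pm (e.g. Kickoff -> 3pm, One-on-one -> 1pm, Hiring -> 1pm, Roadmap -> 1pm, Planning -> 2pm) or 2pm (e.g. One-on-one -> 2pm, Kickoff -> 3pm, Planning -> 1pm, Hiring -> 2pm, Roadmap -> 1pm).

No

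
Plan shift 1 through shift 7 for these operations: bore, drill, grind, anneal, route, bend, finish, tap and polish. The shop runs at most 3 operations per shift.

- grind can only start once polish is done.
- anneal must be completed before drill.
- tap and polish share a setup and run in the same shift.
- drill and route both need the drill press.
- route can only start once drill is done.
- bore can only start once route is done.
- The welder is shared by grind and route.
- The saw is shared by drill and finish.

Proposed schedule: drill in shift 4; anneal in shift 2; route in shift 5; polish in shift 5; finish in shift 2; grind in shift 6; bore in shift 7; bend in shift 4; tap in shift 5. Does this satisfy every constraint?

tap and polish share a setup and run in the same shift — holds.
The shop runs at most 3 operations per shift — holds.
grind can only start once polish is done — holds.
The saw is shared by drill and finish — holds.
The welder is shared by grind and route — holds.
route can only start once drill is done — holds.
bore can only start once route is done — holds.
drill and route both need the drill press — holds.
anneal must be completed before drill — holds.

Yes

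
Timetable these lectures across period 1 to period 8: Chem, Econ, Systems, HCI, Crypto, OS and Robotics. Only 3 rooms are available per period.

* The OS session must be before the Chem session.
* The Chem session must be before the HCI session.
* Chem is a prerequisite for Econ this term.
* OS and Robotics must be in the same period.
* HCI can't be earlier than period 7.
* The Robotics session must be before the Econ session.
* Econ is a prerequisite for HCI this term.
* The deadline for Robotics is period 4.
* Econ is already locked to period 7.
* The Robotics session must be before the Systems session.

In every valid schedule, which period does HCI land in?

period 8

HCI is available from period 7; precedence pushes HCI to at least period 8.
So HCI is pinned to period 8.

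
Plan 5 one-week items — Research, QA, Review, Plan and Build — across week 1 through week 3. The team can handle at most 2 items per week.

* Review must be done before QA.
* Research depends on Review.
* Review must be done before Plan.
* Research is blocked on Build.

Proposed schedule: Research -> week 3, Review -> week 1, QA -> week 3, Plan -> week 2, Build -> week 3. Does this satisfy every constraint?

Research is blocked on Build — violated.
Research depends on Review — holds.
The team can handle at most 2 items per week — violated.
Review must be done before QA — holds.
Review must be done before Plan — holds.

No — it violates: The team can handle at most 2 items per week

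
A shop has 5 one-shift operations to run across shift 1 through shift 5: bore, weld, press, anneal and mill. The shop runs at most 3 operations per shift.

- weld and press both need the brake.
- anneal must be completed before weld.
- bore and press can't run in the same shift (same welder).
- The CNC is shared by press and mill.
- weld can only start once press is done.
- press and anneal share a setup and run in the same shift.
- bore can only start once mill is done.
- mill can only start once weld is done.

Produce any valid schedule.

anneal -> shift 1, weld -> shift 2, press -> shift 1, mill -> shift 3, bore -> shift 4

Checking: anneal(shift 1) before weld(shift 2); weld(shift 2) before mill(shift 3); mill(shift 3) before bore(shift 4); press(shift 1) before weld(shift 2); press(shift 1) != mill(shift 3); weld(shift 2) != press(shift 1); bore(shift 4) != press(shift 1); press = anneal = shift 1; max 2 per shift (cap 3).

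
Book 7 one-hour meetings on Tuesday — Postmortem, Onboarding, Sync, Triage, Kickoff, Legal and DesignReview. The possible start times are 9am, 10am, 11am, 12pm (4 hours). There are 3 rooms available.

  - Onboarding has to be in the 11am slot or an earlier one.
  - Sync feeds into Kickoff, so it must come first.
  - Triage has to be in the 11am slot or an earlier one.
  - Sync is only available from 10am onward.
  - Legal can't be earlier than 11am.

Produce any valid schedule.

Postmortem in 9am; Triage in 9am; Onboarding in 9am; Sync in 10am; Legal in 11am; Kickoff in 11am; DesignReview in 10am

Checking: Sync(10am) before Kickoff(11am); Onboarding=9am in [9am,11am]; Legal=11am in [11am,12pm]; Sync=10am in [10am,12pm]; Triage=9am in [9am,11am]; max 3 per hour (cap 3).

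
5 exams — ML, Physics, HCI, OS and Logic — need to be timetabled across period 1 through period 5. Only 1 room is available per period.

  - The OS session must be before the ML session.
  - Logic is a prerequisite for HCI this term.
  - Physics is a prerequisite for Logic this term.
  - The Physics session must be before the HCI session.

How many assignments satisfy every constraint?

10

Splitting on ML: it can be period 2 (1), period 3 (2), period 4 (3), period 5 (4). Listing each branch's schedules as (Physics, HCI, OS, Logic) by period number:
ML=period 2: (3,5,1,4) — 1.
ML=period 3: (1,5,2,4) (2,5,1,4) — 2.
ML=period 4: (1,5,2,3) (1,5,3,2) (2,5,1,3) — 3.
ML=period 5: (1,3,4,2) (1,4,2,3) (1,4,3,2) (2,4,1,3) — 4.
Summing: 1 + 2 + 3 + 4 = 10.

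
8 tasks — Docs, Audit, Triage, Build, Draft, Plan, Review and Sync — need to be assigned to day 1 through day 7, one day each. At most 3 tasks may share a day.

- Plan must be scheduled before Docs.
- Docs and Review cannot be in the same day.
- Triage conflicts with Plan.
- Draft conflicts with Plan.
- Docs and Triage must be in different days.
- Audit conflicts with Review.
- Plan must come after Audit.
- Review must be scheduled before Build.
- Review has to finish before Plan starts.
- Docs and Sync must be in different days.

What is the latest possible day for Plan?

day 6

Precedence pushes Plan to at least day 2; downstream work caps Plan at day 6.
Plan at day 6 is achievable: Audit -> day 2, Triage -> day 1, Plan -> day 6, Sync -> day 2, Review -> day 1, Draft -> day 1, Docs -> day 7, Build -> day 2.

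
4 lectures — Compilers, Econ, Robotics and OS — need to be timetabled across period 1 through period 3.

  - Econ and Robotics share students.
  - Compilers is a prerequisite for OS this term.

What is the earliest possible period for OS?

Precedence pushes OS to at least period 2.
OS at period 2 is achievable: OS -> period 2, Econ -> period 1, Robotics -> period 2, Compilers -> period 1.

period 2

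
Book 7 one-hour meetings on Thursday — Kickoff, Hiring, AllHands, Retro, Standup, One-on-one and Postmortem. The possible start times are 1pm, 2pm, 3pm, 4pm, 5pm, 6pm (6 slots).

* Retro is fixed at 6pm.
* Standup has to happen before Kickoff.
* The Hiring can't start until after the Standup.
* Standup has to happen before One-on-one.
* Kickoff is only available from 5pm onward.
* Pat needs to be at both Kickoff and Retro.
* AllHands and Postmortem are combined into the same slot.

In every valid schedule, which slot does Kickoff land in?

5pm

Kickoff's window is 5pm–6pm.
Retro is fixed at 6pm, and Kickoff can't share a slot with Retro.
So Kickoff must be 5pm.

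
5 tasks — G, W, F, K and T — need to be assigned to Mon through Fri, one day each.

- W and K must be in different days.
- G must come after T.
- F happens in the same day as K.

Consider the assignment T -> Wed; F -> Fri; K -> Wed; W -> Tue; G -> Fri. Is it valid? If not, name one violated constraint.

No — it violates: F happens in the same day as K

G must come after T — holds.
W and K must be in different days — holds.
F happens in the same day as K — violated.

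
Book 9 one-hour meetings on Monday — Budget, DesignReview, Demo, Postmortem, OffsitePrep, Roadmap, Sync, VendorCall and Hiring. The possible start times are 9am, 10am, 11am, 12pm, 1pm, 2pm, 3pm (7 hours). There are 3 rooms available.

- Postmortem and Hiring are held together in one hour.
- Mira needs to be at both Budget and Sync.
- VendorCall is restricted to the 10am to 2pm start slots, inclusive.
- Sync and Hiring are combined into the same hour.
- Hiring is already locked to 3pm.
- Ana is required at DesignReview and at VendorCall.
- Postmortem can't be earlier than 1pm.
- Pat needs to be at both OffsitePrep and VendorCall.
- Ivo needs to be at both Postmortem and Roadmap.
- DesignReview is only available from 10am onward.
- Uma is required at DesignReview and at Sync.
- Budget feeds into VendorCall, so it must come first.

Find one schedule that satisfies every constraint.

Roadmap -> 10am, OffsitePrep -> 9am, Postmortem -> 3pm, Hiring -> 3pm, Sync -> 3pm, Budget -> 9am, VendorCall -> 10am, DesignReview -> 11am, Demo -> 9am

Checking: Budget(9am) before VendorCall(10am); Postmortem(3pm) != Roadmap(10am); Budget(9am) != Sync(3pm); DesignReview(11am) != Sync(3pm); DesignReview(11am) != VendorCall(10am); OffsitePrep(9am) != VendorCall(10am); Postmortem = Hiring = 3pm; Sync = Hiring = 3pm; VendorCall=10am in [10am,2pm]; DesignReview=11am in [10am,3pm]; Postmortem=3pm in [1pm,3pm]; Hiring=3pm in [3pm,3pm]; max 3 per hour (cap 3).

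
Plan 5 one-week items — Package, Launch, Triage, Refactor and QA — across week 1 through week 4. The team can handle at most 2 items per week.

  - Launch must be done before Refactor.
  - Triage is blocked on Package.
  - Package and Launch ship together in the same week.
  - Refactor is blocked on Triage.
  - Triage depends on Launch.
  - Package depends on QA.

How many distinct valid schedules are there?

1

Enumerating: Package in week 2; Launch in week 2; QA in week 1; Refactor in week 4; Triage in week 3.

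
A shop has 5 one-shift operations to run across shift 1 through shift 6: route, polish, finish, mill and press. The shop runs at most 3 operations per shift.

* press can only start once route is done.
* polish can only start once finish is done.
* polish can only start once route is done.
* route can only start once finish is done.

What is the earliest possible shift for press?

Precedence pushes press to at least shift 3.
press at shift 3 is achievable: route in shift 2, press in shift 3, mill in shift 1, finish in shift 1, polish in shift 3.

shift 3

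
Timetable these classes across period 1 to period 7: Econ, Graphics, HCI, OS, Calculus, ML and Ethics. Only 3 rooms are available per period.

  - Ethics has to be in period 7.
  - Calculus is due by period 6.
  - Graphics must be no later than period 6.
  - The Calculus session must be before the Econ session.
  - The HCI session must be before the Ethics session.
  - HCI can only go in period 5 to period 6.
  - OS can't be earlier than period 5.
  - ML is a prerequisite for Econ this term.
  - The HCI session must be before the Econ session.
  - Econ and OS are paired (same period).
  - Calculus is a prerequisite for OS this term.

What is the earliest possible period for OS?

period 6

OS is available from period 5; OS must be in the same period as Econ, which can't be before period 6, so OS is at least period 6.
OS at period 6 is achievable: Graphics=period 1, Calculus=period 1, ML=period 1, Econ=period 6, OS=period 6, Ethics=period 7, HCI=period 5.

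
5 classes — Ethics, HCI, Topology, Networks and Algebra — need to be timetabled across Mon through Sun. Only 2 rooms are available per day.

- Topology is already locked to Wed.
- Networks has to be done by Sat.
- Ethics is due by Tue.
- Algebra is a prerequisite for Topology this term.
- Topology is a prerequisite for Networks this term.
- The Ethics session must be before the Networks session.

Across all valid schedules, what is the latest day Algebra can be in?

Tue

Downstream work caps Algebra at Tue.
Algebra at Tue is achievable: Topology -> Wed; Ethics -> Mon; Algebra -> Tue; Networks -> Thu; HCI -> Mon.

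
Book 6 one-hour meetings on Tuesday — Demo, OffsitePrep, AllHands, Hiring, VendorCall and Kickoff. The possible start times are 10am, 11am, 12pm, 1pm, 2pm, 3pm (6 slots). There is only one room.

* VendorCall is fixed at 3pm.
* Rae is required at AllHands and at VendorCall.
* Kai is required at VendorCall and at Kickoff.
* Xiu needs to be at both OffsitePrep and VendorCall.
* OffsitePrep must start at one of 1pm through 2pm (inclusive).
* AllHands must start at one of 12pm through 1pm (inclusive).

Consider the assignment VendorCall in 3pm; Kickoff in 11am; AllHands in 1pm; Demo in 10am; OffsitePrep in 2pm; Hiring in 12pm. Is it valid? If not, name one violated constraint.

There is only one room — holds.
Xiu needs to be at both OffsitePrep and VendorCall — holds.
OffsitePrep must start at one of 1pm through 2pm (inclusive) — holds.
Rae is required at AllHands and at VendorCall — holds.
Kai is required at VendorCall and at Kickoff — holds.
AllHands must start at one of 12pm through 1pm (inclusive) — holds.
VendorCall is fixed at 3pm — holds.

Yes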